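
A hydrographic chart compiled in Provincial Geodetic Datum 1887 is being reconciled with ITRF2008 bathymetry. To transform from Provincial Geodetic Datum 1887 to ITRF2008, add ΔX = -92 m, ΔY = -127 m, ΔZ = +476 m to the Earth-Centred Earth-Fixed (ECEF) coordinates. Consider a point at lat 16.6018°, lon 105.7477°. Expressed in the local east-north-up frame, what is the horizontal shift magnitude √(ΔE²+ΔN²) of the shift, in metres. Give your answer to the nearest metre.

The local east axis at (φ, λ) is (−sin λ, cos λ, 0), so ΔE = −sin(105.7477°)·(-92) + cos(105.7477°)·(-127) = 123.01 m.
The local north axis is (−sin φ cos λ, −sin φ sin λ, cos φ), giving ΔN = -7.134 + 34.924 + 456.157 = 483.95 m.
Horizontal magnitude = √(ΔE² + ΔN²) = √(123.01² + 483.95²) = 499.34 m.

499 m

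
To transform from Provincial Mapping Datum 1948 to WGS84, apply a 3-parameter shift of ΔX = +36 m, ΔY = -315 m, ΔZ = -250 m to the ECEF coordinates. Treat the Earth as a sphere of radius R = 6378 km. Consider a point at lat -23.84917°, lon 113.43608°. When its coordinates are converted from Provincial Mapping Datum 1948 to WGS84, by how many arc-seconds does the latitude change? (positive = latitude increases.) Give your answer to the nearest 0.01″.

sin φ = -0.404330, cos φ = 0.914613, sin λ = 0.917504, cos λ = -0.397726.
North component: ΔN = −sin φ cos λ·ΔX − sin φ sin λ·ΔY + cos φ·ΔZ = −(-0.404330)(-0.397726)(36) − (-0.404330)(0.917504)(-315) + (0.914613)(-250) = -351.30 m.
1° of latitude spans πR/180 = 111317 m, so Δφ = -351.30 / 111317 × 3600 = -11.361″.

Δφ = -11.36″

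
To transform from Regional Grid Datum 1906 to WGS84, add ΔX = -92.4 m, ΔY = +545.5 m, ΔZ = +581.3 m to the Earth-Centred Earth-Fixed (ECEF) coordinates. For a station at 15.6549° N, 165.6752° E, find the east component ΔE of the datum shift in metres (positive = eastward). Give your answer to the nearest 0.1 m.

ΔE = -505.7 m

The local east axis at (φ, λ) is (−sin λ, cos λ, 0), so ΔE = −sin(165.6752°)·(-92.4) + cos(165.6752°)·545.5 = -505.68 m.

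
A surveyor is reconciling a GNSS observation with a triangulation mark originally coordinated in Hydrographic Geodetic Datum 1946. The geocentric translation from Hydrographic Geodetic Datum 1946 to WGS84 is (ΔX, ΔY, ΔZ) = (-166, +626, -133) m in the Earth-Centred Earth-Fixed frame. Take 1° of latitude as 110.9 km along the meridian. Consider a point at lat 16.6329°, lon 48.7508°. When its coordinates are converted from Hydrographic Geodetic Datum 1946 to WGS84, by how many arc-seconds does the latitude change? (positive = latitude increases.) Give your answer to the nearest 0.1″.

Δφ = -7.5″

sin φ = 0.286239, cos φ = 0.958158, sin λ = 0.751849, cos λ = 0.659335.
North component: ΔN = −sin φ cos λ·ΔX − sin φ sin λ·ΔY + cos φ·ΔZ = −(0.286239)(0.659335)(-166) − (0.286239)(0.751849)(626) + (0.958158)(-133) = -230.83 m.
1° of latitude spans 110900 m, so Δφ = -230.83 / 110900 × 3600 = -7.493″.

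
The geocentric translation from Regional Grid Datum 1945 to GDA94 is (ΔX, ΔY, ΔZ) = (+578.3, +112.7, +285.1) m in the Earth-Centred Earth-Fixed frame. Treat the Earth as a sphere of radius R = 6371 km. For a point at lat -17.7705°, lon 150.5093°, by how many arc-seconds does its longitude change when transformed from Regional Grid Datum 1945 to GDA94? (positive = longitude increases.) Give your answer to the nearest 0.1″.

sin φ = -0.305205, cos φ = 0.952287, sin λ = 0.492282, cos λ = -0.870436.
East component: ΔE = −sin λ·ΔX + cos λ·ΔY = −(0.492282)(578.3) + (-0.870436)(112.7) = -382.78 m.
1° of latitude spans πR/180 = 111195 m; at latitude φ, 1° of longitude spans that × cos φ = 105889.4 m, so Δλ = -382.78 / 105889.4 × 3600 = -13.014″.

Δλ = -13.0″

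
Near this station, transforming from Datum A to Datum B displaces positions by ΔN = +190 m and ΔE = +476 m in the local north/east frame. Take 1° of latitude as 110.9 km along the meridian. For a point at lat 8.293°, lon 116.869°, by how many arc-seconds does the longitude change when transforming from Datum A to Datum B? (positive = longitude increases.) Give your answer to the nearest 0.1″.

Δλ = 15.6″

At latitude 8.293°, cos φ = 0.989543.
1° of longitude at this latitude = 110.9 × cos φ = 109.74 km, so Δλ = 476.0 / 109740.4 = 0.0043375° = 15.615″.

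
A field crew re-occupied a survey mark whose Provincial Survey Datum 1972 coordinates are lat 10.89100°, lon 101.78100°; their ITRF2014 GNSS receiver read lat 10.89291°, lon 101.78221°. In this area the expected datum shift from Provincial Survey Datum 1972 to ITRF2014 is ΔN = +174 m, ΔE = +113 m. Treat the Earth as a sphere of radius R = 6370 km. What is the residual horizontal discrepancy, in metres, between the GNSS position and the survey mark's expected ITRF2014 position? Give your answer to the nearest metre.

43 m

Observed coordinate differences: Δφ = +0.00191°, Δλ = +0.00121°.
Converting to metres (1° lat = 111177 m, cos φ = 0.981988): observed ΔN = 212.3 m, observed ΔE = 132.1 m.
Subtracting the expected shift leaves a residual of 212.3 − (174) = 38.3 m north and 132.1 − (113) = 19.1 m east.
Residual distance = √(38.3² + 19.1²) = 42.8 m.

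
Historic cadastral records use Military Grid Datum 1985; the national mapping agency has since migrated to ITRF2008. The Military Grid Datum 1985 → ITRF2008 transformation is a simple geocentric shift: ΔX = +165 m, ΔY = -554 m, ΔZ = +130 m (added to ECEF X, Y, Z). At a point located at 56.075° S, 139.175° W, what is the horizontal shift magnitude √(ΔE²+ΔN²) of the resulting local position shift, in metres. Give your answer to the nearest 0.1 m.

592.0 m

The local east axis at (φ, λ) is (−sin λ, cos λ, 0), so ΔE = −sin(-139.175°)·165 + cos(-139.175°)·(-554) = 527.09 m.
The local north axis is (−sin φ cos λ, −sin φ sin λ, cos φ), giving ΔN = -103.603 + 300.524 + 72.554 = 269.48 m.
Horizontal magnitude = √(ΔE² + ΔN²) = √(527.09² + 269.48²) = 591.98 m.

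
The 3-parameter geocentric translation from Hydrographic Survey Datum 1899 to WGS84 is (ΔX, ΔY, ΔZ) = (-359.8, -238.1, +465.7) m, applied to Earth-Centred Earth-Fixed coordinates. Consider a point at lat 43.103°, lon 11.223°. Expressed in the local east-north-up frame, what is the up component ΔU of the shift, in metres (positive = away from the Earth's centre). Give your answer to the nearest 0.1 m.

The local up (radial) axis is (cos φ cos λ, cos φ sin λ, sin φ), giving ΔU = -257.676 − 33.835 + 318.218 = 26.71 m.

ΔU = 26.7 m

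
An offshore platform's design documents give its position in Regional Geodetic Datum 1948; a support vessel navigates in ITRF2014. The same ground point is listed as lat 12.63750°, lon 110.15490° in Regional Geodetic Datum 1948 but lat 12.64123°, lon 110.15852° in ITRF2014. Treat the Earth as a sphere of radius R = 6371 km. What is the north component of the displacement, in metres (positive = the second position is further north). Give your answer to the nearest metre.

ΔN = 415 m

Δφ = 12.64123° − 12.63750° = +0.00373°; Δλ = 110.15852° − 110.15490° = +0.00362°.
1° along a meridian = πR/180 = 111195 m.
ΔN = Δφ × 111195 = 414.8 m; ΔE = Δλ × 111195 × cos(12.63750°) = +0.00362 × 111195 × 0.975774 = 392.8 m.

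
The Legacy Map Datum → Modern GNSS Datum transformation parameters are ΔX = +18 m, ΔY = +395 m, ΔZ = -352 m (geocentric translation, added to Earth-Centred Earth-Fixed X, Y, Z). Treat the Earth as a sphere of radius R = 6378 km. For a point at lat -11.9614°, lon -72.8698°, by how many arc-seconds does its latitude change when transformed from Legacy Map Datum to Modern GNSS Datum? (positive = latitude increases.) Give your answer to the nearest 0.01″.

sin φ = -0.207253, cos φ = 0.978287, sin λ = -0.955638, cos λ = 0.294544.
North component: ΔN = −sin φ cos λ·ΔX − sin φ sin λ·ΔY + cos φ·ΔZ = −(-0.207253)(0.294544)(18) − (-0.207253)(-0.955638)(395) + (0.978287)(-352) = -421.49 m.
1° of latitude spans πR/180 = 111317 m, so Δφ = -421.49 / 111317 × 3600 = -13.631″.

Δφ = -13.63″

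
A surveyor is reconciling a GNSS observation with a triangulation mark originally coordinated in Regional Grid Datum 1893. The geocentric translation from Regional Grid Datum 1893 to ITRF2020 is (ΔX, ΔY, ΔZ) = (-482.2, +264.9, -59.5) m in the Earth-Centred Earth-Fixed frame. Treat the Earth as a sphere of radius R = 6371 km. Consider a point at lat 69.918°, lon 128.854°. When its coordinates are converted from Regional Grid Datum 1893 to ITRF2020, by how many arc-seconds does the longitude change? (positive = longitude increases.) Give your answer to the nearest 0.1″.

Δλ = 19.7″

sin φ = 0.939202, cos φ = 0.343365, sin λ = 0.778747, cos λ = -0.627338.
East component: ΔE = −sin λ·ΔX + cos λ·ΔY = −(0.778747)(-482.2) + (-0.627338)(264.9) = 209.33 m.
1° of latitude spans πR/180 = 111195 m; at latitude φ, 1° of longitude spans that × cos φ = 38180.4 m, so Δλ = 209.33 / 38180.4 × 3600 = 19.738″.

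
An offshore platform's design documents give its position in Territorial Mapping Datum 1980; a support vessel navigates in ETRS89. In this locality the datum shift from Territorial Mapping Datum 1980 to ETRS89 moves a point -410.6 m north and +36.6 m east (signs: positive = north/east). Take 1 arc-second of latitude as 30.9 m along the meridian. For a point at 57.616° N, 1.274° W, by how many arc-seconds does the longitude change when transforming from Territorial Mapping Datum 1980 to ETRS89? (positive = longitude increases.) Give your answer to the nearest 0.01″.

Δλ = 2.21″

At latitude 57.616°, cos φ = 0.535591.
1″ of longitude at this latitude = 30.90 × cos φ = 16.5498 m, so Δλ = 36.6 / 16.5498 = 2.212″.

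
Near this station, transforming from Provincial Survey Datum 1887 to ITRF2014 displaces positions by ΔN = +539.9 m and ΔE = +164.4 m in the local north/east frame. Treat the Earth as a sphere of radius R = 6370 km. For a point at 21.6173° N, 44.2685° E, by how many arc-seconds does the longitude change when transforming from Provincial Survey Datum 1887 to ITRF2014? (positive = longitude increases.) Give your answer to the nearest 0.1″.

At latitude 21.6173°, cos φ = 0.929665.
One radian of longitude at latitude φ spans R cos φ, so Δλ = ΔE / (R cos φ) = 164.4 / (6370000 × 0.929665) = 2.7761e-05 rad = 5.726″.

Δλ = 5.7″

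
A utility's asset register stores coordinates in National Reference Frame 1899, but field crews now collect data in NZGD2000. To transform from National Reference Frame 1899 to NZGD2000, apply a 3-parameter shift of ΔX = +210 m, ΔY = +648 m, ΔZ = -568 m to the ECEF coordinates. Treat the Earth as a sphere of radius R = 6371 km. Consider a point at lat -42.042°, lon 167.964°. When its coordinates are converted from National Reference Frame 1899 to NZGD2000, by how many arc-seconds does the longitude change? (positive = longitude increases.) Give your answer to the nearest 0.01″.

Δλ = -29.54″

sin φ = -0.669675, cos φ = 0.742654, sin λ = 0.208526, cos λ = -0.978017.
East component: ΔE = −sin λ·ΔX + cos λ·ΔY = −(0.208526)(210) + (-0.978017)(648) = -677.55 m.
1° of latitude spans πR/180 = 111195 m; at latitude φ, 1° of longitude spans that × cos φ = 82579.4 m, so Δλ = -677.55 / 82579.4 × 3600 = -29.537″.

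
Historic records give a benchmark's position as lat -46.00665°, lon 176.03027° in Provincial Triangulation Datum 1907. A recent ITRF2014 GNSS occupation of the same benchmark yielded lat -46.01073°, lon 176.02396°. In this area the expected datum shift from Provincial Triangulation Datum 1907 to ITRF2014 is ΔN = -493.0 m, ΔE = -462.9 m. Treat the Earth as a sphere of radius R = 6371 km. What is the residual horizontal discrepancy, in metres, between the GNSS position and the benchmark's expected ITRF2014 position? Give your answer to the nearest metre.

Observed coordinate differences: Δφ = -0.00408°, Δλ = -0.00631°.
Converting to metres (1° lat = 111195 m, cos φ = 0.694575): observed ΔN = -453.7 m, observed ΔE = -487.3 m.
Subtracting the expected shift leaves a residual of -453.7 − (-493.0) = 39.3 m north and -487.3 − (-462.9) = -24.4 m east.
Residual distance = √(39.3² + (-24.4)²) = 46.3 m.

46 m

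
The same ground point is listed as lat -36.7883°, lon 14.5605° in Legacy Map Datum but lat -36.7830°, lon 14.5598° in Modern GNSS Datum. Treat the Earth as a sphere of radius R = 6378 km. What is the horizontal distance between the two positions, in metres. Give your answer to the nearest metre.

Δφ = -36.7830° − -36.7883° = +0.0053°; Δλ = 14.5598° − 14.5605° = -0.0007°.
1° along a meridian = πR/180 = 111317 m.
ΔN = Δφ × 111317 = 590.0 m; ΔE = Δλ × 111317 × cos(-36.7883°) = -0.0007 × 111317 × 0.800854 = -62.4 m.
Distance = √(ΔE² + ΔN²) = √((-62.4)² + 590.0²) = 593.3 m.

593 m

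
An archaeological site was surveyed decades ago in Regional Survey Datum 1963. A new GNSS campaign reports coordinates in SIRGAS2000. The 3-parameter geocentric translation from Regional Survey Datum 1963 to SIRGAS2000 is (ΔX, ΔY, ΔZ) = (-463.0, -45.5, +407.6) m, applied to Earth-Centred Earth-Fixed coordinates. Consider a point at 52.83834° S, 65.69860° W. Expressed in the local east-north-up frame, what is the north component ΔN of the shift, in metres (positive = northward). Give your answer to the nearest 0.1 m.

The local north axis is (−sin φ cos λ, −sin φ sin λ, cos φ), giving ΔN = -151.849 + 33.048 + 246.217 = 127.42 m.

ΔN = 127.4 m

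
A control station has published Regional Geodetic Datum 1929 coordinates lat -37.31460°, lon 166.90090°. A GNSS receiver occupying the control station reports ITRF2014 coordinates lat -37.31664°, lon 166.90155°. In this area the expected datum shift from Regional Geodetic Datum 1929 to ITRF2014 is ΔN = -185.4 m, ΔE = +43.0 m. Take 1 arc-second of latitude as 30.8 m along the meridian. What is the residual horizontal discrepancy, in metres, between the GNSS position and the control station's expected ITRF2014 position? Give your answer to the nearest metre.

Observed coordinate differences: Δφ = -0.00204°, Δλ = +0.00065°.
Converting to metres (1° lat = 110880 m, cos φ = 0.795319): observed ΔN = -226.2 m, observed ΔE = 57.3 m.
Subtracting the expected shift leaves a residual of -226.2 − (-185.4) = -40.8 m north and 57.3 − (43.0) = 14.3 m east.
Residual distance = √((-40.8)² + 14.3²) = 43.2 m.

43 m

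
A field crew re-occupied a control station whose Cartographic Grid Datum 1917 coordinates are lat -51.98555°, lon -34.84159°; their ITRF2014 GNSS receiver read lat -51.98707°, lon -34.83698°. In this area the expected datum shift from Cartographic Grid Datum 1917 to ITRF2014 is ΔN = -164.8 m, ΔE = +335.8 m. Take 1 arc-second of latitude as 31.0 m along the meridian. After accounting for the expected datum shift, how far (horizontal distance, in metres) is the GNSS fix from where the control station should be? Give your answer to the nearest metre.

Observed coordinate differences: Δφ = -0.00152°, Δλ = +0.00461°.
Converting to metres (1° lat = 111600 m, cos φ = 0.615860): observed ΔN = -169.6 m, observed ΔE = 316.8 m.
Subtracting the expected shift leaves a residual of -169.6 − (-164.8) = -4.8 m north and 316.8 − (335.8) = -19.0 m east.
Residual distance = √((-4.8)² + (-19.0)²) = 19.6 m.

20 m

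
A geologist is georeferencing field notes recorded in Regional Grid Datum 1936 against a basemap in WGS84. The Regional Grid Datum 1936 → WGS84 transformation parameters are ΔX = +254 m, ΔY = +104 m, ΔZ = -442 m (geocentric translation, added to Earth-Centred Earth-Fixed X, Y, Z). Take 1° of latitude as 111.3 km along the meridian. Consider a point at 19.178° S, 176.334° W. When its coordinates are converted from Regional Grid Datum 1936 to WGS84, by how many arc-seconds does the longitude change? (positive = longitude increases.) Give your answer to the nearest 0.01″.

sin φ = -0.328504, cos φ = 0.944503, sin λ = -0.063940, cos λ = -0.997954.
East component: ΔE = −sin λ·ΔX + cos λ·ΔY = −(-0.063940)(254) + (-0.997954)(104) = -87.55 m.
1° of latitude spans 111300 m; at latitude φ, 1° of longitude spans that × cos φ = 105123.1 m, so Δλ = -87.55 / 105123.1 × 3600 = -2.998″.

Δλ = -3.00″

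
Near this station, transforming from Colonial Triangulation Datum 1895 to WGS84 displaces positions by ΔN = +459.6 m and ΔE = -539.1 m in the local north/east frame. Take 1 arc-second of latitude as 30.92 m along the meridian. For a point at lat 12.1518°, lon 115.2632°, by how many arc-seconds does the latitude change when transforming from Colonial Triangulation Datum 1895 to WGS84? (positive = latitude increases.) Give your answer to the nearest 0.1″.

Δφ = 14.9″

1″ of latitude = 30.92 m, so Δφ = 459.6 / 30.92 = 14.864″.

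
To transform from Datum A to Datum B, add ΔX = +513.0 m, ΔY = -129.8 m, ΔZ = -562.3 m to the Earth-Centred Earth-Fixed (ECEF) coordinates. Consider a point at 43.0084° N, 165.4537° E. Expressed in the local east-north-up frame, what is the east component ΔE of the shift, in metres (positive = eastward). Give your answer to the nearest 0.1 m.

ΔE = -3.2 m

The local east axis at (φ, λ) is (−sin λ, cos λ, 0), so ΔE = −sin(165.4537°)·513.0 + cos(165.4537°)·(-129.8) = -3.21 m.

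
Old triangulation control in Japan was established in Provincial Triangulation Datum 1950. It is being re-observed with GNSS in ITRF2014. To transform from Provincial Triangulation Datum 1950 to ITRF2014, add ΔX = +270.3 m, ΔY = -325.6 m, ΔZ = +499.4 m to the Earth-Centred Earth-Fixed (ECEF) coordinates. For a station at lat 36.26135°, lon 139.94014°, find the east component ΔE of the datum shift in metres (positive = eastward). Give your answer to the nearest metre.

ΔE = 75 m

At φ = 36.26135°, λ = 139.94014°: sin φ = 0.591469, cos φ = 0.806327, sin λ = 0.643588, cos λ = -0.765372.
ΔE = −sin λ·ΔX + cos λ·ΔY = −(0.643588)·(270.3) + (-0.765372)·(-325.6) = 75.24 m.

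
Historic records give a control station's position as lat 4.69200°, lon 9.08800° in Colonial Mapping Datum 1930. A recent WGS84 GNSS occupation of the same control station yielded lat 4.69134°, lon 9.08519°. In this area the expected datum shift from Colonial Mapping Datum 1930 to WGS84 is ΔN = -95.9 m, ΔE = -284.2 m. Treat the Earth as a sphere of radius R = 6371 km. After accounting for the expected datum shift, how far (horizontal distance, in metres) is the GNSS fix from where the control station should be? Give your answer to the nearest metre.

35 m

Observed coordinate differences: Δφ = -0.00066°, Δλ = -0.00281°.
Converting to metres (1° lat = 111195 m, cos φ = 0.996649): observed ΔN = -73.4 m, observed ΔE = -311.4 m.
Subtracting the expected shift leaves a residual of -73.4 − (-95.9) = 22.5 m north and -311.4 − (-284.2) = -27.2 m east.
Residual distance = √(22.5² + (-27.2)²) = 35.3 m.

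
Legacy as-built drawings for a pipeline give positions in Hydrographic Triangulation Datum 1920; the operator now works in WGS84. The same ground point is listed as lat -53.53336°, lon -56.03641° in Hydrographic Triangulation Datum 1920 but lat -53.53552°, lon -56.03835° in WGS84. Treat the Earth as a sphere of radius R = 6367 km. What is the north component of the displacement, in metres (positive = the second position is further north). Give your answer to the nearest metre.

ΔN = -240 m

Δφ = -53.53552° − -53.53336° = -0.00216°; Δλ = -56.03835° − -56.03641° = -0.00194°.
1° along a meridian = πR/180 = 111125 m.
ΔN = Δφ × 111125 = -240.0 m; ΔE = Δλ × 111125 × cos(-53.53336°) = -0.00194 × 111125 × 0.594355 = -128.1 m.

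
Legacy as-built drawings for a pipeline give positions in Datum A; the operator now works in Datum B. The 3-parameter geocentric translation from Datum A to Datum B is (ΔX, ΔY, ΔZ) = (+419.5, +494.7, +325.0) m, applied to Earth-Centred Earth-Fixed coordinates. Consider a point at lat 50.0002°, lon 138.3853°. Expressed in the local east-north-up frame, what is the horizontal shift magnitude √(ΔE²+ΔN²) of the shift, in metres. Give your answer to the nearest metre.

678 m

At φ = 50.0002°, λ = 138.3853°: sin φ = 0.766047, cos φ = 0.642785, sin λ = 0.664118, cos λ = -0.747628.
ΔE = −sin λ·ΔX + cos λ·ΔY = −(0.664118)·(419.5) + (-0.747628)·(494.7) = -648.45 m.
ΔN = −sin φ cos λ·ΔX − sin φ sin λ·ΔY + cos φ·ΔZ = −(0.766047)(-0.747628)(419.5) − (0.766047)(0.664118)(494.7) + (0.642785)(325.0) = 197.48 m.
Horizontal magnitude = √(ΔE² + ΔN²) = √((-648.45)² + 197.48²) = 677.85 m.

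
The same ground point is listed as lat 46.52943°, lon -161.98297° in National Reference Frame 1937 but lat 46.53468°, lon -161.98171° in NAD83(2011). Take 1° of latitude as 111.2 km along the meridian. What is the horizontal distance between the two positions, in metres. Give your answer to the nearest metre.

Δφ = 46.53468° − 46.52943° = +0.00525°; Δλ = -161.98171° − -161.98297° = +0.00126°.
ΔN = Δφ × 111200 = 583.8 m; ΔE = Δλ × 111200 × cos(46.52943°) = +0.00126 × 111200 × 0.687982 = 96.4 m.
Distance = √(ΔE² + ΔN²) = √(96.4² + 583.8²) = 591.7 m.

592 m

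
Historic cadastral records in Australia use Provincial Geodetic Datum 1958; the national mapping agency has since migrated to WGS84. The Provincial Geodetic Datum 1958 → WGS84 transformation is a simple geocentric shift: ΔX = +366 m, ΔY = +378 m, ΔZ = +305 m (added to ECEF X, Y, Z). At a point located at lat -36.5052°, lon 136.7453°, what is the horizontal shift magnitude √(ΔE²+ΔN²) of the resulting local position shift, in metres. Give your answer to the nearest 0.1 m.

578.5 m

At φ = -36.5052°, λ = 136.7453°: sin φ = -0.594896, cos φ = 0.803803, sin λ = 0.685243, cos λ = -0.728315.
ΔE = −sin λ·ΔX + cos λ·ΔY = −(0.685243)·(366) + (-0.728315)·(378) = -526.10 m.
ΔN = −sin φ cos λ·ΔX − sin φ sin λ·ΔY + cos φ·ΔZ = −(-0.594896)(-0.728315)(366) − (-0.594896)(0.685243)(378) + (0.803803)(305) = 240.67 m.
Horizontal magnitude = √(ΔE² + ΔN²) = √((-526.10)² + 240.67²) = 578.54 m.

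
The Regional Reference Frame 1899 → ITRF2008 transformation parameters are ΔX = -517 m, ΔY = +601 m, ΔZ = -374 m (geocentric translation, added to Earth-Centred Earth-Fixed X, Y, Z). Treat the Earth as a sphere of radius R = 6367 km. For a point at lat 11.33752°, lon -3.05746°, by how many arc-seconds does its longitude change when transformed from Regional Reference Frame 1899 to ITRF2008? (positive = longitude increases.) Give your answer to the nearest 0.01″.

Δλ = 18.92″

sin φ = 0.196588, cos φ = 0.980486, sin λ = -0.053337, cos λ = 0.998577.
East component: ΔE = −sin λ·ΔX + cos λ·ΔY = −(-0.053337)(-517) + (0.998577)(601) = 572.57 m.
1° of latitude spans πR/180 = 111125 m; at latitude φ, 1° of longitude spans that × cos φ = 108956.6 m, so Δλ = 572.57 / 108956.6 × 3600 = 18.918″.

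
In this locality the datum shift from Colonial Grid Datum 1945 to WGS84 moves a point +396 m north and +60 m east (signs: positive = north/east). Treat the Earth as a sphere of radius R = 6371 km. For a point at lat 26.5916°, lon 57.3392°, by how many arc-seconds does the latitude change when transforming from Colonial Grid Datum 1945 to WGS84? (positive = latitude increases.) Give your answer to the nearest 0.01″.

On a sphere of radius R, 1 rad of latitude = R, so Δφ = ΔN / R = 396.0 / 6371000 = 6.2157e-05 rad = 12.821″.

Δφ = 12.82″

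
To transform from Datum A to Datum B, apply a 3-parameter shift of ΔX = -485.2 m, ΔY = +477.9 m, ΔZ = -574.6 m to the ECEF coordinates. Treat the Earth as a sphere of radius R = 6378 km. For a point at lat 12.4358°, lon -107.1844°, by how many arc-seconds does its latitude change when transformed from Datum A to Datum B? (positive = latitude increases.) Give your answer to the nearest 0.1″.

Δφ = -16.0″

sin φ = 0.215346, cos φ = 0.976538, sin λ = -0.955359, cos λ = -0.295448.
North component: ΔN = −sin φ cos λ·ΔX − sin φ sin λ·ΔY + cos φ·ΔZ = −(0.215346)(-0.295448)(-485.2) − (0.215346)(-0.955359)(477.9) + (0.976538)(-574.6) = -493.67 m.
1° of latitude spans πR/180 = 111317 m, so Δφ = -493.67 / 111317 × 3600 = -15.965″.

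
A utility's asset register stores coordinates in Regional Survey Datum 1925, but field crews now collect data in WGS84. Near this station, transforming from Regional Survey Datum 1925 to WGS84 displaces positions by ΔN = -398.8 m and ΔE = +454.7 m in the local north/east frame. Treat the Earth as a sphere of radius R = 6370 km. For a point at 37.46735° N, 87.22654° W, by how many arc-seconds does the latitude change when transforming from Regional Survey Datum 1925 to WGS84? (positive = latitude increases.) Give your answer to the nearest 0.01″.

On a sphere of radius R, 1 rad of latitude = R, so Δφ = ΔN / R = -398.8 / 6370000 = -6.2606e-05 rad = -12.913″.

Δφ = -12.91″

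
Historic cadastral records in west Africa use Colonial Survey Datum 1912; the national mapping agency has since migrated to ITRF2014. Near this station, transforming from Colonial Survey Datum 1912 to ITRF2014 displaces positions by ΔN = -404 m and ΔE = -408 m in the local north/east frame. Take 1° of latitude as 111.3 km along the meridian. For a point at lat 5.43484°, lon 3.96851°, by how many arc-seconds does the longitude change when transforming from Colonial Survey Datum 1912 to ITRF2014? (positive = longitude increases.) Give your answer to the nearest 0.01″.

At latitude 5.43484°, cos φ = 0.995505.
1° of longitude at this latitude = 111.3 × cos φ = 110.80 km, so Δλ = -408.0 / 110799.7 = -0.0036823° = -13.256″.

Δλ = -13.26″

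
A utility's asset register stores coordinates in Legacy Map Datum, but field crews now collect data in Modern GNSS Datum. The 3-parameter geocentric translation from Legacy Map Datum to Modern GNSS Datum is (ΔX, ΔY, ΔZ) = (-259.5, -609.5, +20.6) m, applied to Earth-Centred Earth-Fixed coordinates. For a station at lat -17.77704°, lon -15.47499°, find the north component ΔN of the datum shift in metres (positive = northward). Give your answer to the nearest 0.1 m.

At φ = -17.77704°, λ = -15.47499°: sin φ = -0.305314, cos φ = 0.952252, sin λ = -0.266818, cos λ = 0.963747.
ΔN = −sin φ cos λ·ΔX − sin φ sin λ·ΔY + cos φ·ΔZ = −(-0.305314)(0.963747)(-259.5) − (-0.305314)(-0.266818)(-609.5) + (0.952252)(20.6) = -7.09 m.

ΔN = -7.1 m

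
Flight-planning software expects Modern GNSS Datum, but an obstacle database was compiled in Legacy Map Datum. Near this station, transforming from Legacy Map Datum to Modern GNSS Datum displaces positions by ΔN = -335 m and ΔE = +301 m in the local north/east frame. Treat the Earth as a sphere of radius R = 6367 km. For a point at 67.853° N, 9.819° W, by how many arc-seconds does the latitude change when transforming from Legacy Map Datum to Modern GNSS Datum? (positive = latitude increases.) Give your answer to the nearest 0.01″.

Δφ = -10.85″

On a sphere of radius R, 1 rad of latitude = R, so Δφ = ΔN / R = -335.0 / 6367000 = -5.2615e-05 rad = -10.853″.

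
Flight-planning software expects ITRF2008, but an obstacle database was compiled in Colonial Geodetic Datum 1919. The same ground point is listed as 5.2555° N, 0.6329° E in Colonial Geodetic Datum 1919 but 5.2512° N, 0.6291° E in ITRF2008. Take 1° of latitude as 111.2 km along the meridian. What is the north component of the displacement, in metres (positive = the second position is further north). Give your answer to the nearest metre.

ΔN = -478 m

Δφ = 5.2512° − 5.2555° = -0.0043°; Δλ = 0.6291° − 0.6329° = -0.0038°.
ΔN = Δφ × 111200 = -478.2 m; ΔE = Δλ × 111200 × cos(5.2555°) = -0.0038 × 111200 × 0.995796 = -420.8 m.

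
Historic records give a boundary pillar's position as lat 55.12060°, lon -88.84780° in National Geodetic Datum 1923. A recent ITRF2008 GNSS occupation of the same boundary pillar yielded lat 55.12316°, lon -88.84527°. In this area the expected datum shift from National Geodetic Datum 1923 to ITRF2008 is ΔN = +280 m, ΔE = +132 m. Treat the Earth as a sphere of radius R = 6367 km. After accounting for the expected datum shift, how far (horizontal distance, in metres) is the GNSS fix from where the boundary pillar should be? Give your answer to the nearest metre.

Observed coordinate differences: Δφ = +0.00256°, Δλ = +0.00253°.
Converting to metres (1° lat = 111125 m, cos φ = 0.571851): observed ΔN = 284.5 m, observed ΔE = 160.8 m.
Subtracting the expected shift leaves a residual of 284.5 − (280) = 4.5 m north and 160.8 − (132) = 28.8 m east.
Residual distance = √(4.5² + 28.8²) = 29.1 m.

29 m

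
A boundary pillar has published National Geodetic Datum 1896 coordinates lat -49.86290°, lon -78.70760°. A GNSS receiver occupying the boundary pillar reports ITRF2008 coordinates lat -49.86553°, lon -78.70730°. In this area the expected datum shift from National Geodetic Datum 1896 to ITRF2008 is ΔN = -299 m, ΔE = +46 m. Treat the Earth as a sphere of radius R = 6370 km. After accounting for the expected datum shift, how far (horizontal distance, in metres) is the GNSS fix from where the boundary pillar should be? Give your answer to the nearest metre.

25 m

Observed coordinate differences: Δφ = -0.00263°, Δλ = +0.00030°.
Converting to metres (1° lat = 111177 m, cos φ = 0.644619): observed ΔN = -292.4 m, observed ΔE = 21.5 m.
Subtracting the expected shift leaves a residual of -292.4 − (-299) = 6.6 m north and 21.5 − (46) = -24.5 m east.
Residual distance = √(6.6² + (-24.5)²) = 25.4 m.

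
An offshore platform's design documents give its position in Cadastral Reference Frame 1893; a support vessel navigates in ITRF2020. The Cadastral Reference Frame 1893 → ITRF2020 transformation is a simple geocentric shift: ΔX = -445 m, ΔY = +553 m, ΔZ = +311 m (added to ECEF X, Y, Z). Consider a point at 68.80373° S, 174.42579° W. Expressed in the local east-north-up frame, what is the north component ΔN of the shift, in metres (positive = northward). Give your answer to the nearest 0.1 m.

ΔN = 475.3 m

At φ = -68.80373°, λ = -174.42579°: sin φ = -0.932347, cos φ = 0.361564, sin λ = -0.097135, cos λ = -0.995271.
ΔN = −sin φ cos λ·ΔX − sin φ sin λ·ΔY + cos φ·ΔZ = −(-0.932347)(-0.995271)(-445) − (-0.932347)(-0.097135)(553) + (0.361564)(311) = 475.30 m.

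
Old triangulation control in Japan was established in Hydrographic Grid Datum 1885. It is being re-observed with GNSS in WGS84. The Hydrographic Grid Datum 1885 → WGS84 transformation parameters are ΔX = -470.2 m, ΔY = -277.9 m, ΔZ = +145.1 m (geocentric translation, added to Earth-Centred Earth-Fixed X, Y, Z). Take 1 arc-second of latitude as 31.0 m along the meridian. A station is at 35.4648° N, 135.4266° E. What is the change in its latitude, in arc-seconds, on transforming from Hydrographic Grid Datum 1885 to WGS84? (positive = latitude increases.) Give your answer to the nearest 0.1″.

sin φ = 0.580203, cos φ = 0.814472, sin λ = 0.701822, cos λ = -0.712352.
North component: ΔN = −sin φ cos λ·ΔX − sin φ sin λ·ΔY + cos φ·ΔZ = −(0.580203)(-0.712352)(-470.2) − (0.580203)(0.701822)(-277.9) + (0.814472)(145.1) = 37.00 m.
1° of latitude spans 3600 × 31.00 = 111600 m, so Δφ = 37.00 / 111600 × 3600 = 1.194″.

Δφ = 1.2″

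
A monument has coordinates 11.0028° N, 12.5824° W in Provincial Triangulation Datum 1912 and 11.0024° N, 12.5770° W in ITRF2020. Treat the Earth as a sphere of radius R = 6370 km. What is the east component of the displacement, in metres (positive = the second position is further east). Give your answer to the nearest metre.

Δφ = 11.0024° − 11.0028° = -0.0004°; Δλ = -12.5770° − -12.5824° = +0.0054°.
1° along a meridian = πR/180 = 111177 m.
ΔN = Δφ × 111177 = -44.5 m; ΔE = Δλ × 111177 × cos(11.0028°) = +0.0054 × 111177 × 0.981618 = 589.3 m.

ΔE = 589 m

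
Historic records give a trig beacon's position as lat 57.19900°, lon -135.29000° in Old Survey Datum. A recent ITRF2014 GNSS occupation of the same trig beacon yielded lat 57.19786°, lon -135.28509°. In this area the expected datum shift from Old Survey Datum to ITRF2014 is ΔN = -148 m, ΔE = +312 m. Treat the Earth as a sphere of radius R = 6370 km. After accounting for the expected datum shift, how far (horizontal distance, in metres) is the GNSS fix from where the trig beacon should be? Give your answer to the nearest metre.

Observed coordinate differences: Δφ = -0.00114°, Δλ = +0.00491°.
Converting to metres (1° lat = 111177 m, cos φ = 0.541723): observed ΔN = -126.7 m, observed ΔE = 295.7 m.
Subtracting the expected shift leaves a residual of -126.7 − (-148) = 21.3 m north and 295.7 − (312) = -16.3 m east.
Residual distance = √(21.3² + (-16.3)²) = 26.8 m.

27 m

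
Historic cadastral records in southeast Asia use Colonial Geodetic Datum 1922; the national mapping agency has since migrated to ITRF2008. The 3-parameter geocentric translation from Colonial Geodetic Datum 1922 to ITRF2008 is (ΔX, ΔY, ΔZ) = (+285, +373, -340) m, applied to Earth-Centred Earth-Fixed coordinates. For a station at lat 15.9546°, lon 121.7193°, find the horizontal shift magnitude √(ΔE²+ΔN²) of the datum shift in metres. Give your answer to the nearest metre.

576 m

The local east axis at (φ, λ) is (−sin λ, cos λ, 0), so ΔE = −sin(121.7193°)·285 + cos(121.7193°)·373 = -438.54 m.
The local north axis is (−sin φ cos λ, −sin φ sin λ, cos φ), giving ΔN = 41.188 − 87.214 − 326.903 = -372.93 m.
Horizontal magnitude = √(ΔE² + ΔN²) = √((-438.54)² + (-372.93)²) = 575.67 m.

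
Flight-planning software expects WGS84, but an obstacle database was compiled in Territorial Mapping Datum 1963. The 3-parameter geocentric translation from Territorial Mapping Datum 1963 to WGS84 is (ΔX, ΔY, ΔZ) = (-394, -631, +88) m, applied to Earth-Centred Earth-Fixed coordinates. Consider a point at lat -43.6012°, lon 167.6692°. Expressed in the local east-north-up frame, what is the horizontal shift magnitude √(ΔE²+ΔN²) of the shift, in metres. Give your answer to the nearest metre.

The local east axis at (φ, λ) is (−sin λ, cos λ, 0), so ΔE = −sin(167.6692°)·(-394) + cos(167.6692°)·(-631) = 700.58 m.
The local north axis is (−sin φ cos λ, −sin φ sin λ, cos φ), giving ΔN = 265.448 − 92.931 + 63.726 = 236.24 m.
Horizontal magnitude = √(ΔE² + ΔN²) = √(700.58² + 236.24²) = 739.34 m.

739 m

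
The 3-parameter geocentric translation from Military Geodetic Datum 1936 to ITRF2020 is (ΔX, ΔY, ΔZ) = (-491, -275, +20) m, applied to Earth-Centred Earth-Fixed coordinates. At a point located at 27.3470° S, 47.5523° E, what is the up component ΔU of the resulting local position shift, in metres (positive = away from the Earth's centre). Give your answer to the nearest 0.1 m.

ΔU = -483.8 m

The local up (radial) axis is (cos φ cos λ, cos φ sin λ, sin φ), giving ΔU = -294.349 − 180.242 − 9.188 = -483.78 m.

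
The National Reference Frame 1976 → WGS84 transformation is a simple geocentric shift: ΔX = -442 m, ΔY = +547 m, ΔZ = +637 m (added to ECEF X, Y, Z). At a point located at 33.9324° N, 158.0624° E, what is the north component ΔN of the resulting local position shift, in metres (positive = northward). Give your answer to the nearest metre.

ΔN = 186 m

The local north axis is (−sin φ cos λ, −sin φ sin λ, cos φ), giving ΔN = -228.865 − 114.075 + 528.517 = 185.58 m.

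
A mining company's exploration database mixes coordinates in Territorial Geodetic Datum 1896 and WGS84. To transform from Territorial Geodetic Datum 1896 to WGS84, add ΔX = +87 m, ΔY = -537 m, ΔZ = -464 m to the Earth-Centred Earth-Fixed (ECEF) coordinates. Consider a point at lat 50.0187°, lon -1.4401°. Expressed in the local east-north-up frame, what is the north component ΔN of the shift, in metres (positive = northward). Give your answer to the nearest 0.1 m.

ΔN = -375.1 m

The local north axis is (−sin φ cos λ, −sin φ sin λ, cos φ), giving ΔN = -66.643 − 10.341 − 298.137 = -375.12 m.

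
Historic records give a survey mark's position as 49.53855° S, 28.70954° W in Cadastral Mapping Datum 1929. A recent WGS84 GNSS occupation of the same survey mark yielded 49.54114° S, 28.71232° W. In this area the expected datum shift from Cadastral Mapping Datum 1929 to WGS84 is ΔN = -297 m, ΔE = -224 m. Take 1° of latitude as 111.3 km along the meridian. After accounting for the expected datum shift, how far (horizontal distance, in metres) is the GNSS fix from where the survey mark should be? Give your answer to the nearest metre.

25 m

Observed coordinate differences: Δφ = -0.00259°, Δλ = -0.00278°.
Converting to metres (1° lat = 111300 m, cos φ = 0.648936): observed ΔN = -288.3 m, observed ΔE = -200.8 m.
Subtracting the expected shift leaves a residual of -288.3 − (-297) = 8.7 m north and -200.8 − (-224) = 23.2 m east.
Residual distance = √(8.7² + 23.2²) = 24.8 m.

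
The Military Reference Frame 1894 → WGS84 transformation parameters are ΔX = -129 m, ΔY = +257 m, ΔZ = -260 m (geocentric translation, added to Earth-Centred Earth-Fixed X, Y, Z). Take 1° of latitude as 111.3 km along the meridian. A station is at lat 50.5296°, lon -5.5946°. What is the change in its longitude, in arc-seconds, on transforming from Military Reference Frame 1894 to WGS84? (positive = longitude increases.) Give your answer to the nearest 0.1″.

Δλ = 12.4″

sin φ = 0.771953, cos φ = 0.635680, sin λ = -0.097489, cos λ = 0.995237.
East component: ΔE = −sin λ·ΔX + cos λ·ΔY = −(-0.097489)(-129) + (0.995237)(257) = 243.20 m.
1° of latitude spans 111300 m; at latitude φ, 1° of longitude spans that × cos φ = 70751.1 m, so Δλ = 243.20 / 70751.1 × 3600 = 12.375″.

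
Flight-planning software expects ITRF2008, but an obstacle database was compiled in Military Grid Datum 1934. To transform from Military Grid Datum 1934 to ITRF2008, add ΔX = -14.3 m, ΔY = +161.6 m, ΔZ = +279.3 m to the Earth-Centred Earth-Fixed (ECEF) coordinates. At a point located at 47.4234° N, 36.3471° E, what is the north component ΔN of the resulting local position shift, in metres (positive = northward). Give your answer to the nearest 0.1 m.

At φ = 47.4234°, λ = 36.3471°: sin φ = 0.736373, cos φ = 0.676575, sin λ = 0.592675, cos λ = 0.805441.
ΔN = −sin φ cos λ·ΔX − sin φ sin λ·ΔY + cos φ·ΔZ = −(0.736373)(0.805441)(-14.3) − (0.736373)(0.592675)(161.6) + (0.676575)(279.3) = 126.92 m.

ΔN = 126.9 m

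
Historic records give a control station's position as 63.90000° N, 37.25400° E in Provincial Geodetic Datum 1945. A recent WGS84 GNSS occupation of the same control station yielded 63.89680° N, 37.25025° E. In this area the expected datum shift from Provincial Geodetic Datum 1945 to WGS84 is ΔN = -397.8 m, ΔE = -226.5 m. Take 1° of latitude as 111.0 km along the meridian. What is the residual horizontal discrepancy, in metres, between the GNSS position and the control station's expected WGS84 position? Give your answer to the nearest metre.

61 m

Observed coordinate differences: Δφ = -0.00320°, Δλ = -0.00375°.
Converting to metres (1° lat = 111000 m, cos φ = 0.439939): observed ΔN = -355.2 m, observed ΔE = -183.1 m.
Subtracting the expected shift leaves a residual of -355.2 − (-397.8) = 42.6 m north and -183.1 − (-226.5) = 43.4 m east.
Residual distance = √(42.6² + 43.4²) = 60.8 m.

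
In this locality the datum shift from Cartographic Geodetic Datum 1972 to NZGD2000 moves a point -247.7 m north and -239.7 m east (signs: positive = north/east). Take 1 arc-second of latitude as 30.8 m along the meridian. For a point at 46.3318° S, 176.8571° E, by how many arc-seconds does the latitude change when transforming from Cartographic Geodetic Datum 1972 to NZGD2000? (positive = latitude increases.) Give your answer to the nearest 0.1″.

Δφ = -8.0″

1″ of latitude = 30.80 m, so Δφ = -247.7 / 30.80 = -8.042″.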